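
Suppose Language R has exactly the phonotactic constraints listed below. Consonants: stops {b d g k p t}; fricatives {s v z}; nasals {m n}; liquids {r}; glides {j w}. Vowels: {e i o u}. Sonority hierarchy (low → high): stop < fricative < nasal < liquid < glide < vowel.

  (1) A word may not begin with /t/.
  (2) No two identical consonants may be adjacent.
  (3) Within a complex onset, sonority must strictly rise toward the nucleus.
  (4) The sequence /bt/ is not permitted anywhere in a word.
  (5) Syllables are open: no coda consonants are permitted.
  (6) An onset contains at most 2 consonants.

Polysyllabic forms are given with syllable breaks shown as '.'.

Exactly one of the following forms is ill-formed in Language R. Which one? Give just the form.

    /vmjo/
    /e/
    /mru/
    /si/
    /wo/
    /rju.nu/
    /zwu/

/vmjo/

/vmjo/ — violates constraint 6: syllable 1 onset /vmj/ has 3 consonants (> 2) → ill-formed
/e/ — σ1 onset /∅/, coda /∅/ ok → well-formed
/mru/ — σ1 onset /mr/ (3→4 rises), coda /∅/ ok → well-formed
/si/ — σ1 onset /s/, coda /∅/ ok → well-formed
/wo/ — σ1 onset /w/, coda /∅/ ok → well-formed
/rju.nu/ — σ1 onset /rj/ (4→5 rises), coda /∅/ ok; σ2 onset /n/, coda /∅/ ok → well-formed
/zwu/ — σ1 onset /zw/ (2→5 rises), coda /∅/ ok → well-formed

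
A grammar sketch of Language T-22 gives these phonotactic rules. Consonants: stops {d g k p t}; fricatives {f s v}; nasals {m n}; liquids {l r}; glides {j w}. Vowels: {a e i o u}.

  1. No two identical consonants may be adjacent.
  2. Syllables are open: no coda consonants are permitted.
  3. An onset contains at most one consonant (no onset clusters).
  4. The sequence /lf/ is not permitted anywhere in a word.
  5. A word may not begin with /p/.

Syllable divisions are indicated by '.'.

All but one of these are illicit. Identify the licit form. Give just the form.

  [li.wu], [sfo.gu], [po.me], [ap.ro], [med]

[li.wu] — σ1 onset /l/, coda /∅/ ok; σ2 onset /w/, coda /∅/ ok → licit
[sfo.gu] — violates constraint 3: syllable 1 onset /sf/ has 2 consonants (> 1) → illicit
[po.me] — violates constraint 5: word begins with /p/ → illicit
[ap.ro] — violates constraint 2: syllable 1 coda /p/ has 1 consonant (> 0) → illicit
[med] — violates constraint 2: syllable 1 coda /d/ has 1 consonant (> 0) → illicit

[li.wu]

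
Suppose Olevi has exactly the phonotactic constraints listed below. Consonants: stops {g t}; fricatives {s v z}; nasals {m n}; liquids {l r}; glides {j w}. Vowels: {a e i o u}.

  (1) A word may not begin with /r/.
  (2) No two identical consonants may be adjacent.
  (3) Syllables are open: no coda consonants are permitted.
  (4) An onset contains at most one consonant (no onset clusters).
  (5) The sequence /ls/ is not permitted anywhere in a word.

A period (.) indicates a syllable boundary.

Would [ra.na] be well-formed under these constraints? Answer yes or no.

no

[ra.na] — violates constraint 1: word begins with /r/ → ill-formed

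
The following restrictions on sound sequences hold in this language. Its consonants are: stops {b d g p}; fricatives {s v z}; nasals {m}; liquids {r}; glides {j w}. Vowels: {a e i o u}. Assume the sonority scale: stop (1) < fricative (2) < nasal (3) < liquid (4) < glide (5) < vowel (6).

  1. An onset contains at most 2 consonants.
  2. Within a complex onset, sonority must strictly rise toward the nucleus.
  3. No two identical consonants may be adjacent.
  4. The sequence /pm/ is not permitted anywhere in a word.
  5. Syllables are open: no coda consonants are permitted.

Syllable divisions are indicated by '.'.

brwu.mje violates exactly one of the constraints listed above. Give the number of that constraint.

brwu.mje: syllable 1 onset /brw/ has 3 consonants (> 2).
This is a violation of constraint 1: "An onset contains at most 2 consonants."
The remaining constraints (2, 3, 4, 5) are satisfied.

1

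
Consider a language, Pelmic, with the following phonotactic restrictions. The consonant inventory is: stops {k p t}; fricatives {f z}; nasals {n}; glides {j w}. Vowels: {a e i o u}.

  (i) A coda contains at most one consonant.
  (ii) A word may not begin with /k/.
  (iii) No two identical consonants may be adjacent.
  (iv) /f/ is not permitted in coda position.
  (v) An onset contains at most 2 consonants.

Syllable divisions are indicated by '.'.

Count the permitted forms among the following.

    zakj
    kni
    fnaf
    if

0

zakj — violates constraint (i): syllable 1 coda /kj/ has 2 consonants (> 1) → not permitted
kni — violates constraint (ii): word begins with /k/ → not permitted
fnaf — violates constraint (iv): syllable 1 coda contains /f/ → not permitted
if — violates constraint (iv): syllable 1 coda contains /f/ → not permitted
No form is permitted → 0.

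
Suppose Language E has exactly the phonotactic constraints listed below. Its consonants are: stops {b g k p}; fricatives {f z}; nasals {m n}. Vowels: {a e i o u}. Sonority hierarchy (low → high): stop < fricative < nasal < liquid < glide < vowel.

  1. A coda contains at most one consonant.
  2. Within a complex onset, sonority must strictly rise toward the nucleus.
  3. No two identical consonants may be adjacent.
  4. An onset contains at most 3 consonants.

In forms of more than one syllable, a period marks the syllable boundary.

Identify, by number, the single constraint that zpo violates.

zpo: syllable 1 onset /zp/: /z/ (fricative, 2) → /p/ (stop, 1) does not rise.
This is a violation of constraint 2: "Within a complex onset, sonority must strictly rise toward the nucleus."
The remaining constraints (1, 3, 4) are satisfied.

2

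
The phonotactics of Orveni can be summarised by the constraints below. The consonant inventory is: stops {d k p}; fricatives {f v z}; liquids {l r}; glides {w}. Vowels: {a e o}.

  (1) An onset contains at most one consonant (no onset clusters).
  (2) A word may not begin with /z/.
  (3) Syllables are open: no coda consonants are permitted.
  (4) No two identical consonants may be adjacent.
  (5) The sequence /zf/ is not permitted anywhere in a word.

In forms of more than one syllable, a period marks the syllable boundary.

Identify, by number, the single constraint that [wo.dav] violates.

3

[wo.dav]: syllable 2 coda /v/ has 1 consonant (> 0).
This is a violation of constraint 3: "Syllables are open: no coda consonants are permitted."
The remaining constraints (1, 2, 4, 5) are satisfied.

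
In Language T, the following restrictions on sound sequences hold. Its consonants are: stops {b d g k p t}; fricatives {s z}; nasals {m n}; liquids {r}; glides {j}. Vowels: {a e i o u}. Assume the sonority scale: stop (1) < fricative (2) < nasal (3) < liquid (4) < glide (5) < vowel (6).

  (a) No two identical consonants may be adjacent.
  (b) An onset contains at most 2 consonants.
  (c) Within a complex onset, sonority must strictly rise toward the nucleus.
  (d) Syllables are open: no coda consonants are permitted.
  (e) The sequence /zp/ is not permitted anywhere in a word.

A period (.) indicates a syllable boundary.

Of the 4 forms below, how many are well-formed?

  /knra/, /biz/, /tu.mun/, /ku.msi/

/knra/ — violates constraint (b): syllable 1 onset /knr/ has 3 consonants (> 2) → ill-formed
/biz/ — violates constraint (d): syllable 1 coda /z/ has 1 consonant (> 0) → ill-formed
/tu.mun/ — violates constraint (d): syllable 2 coda /n/ has 1 consonant (> 0) → ill-formed
/ku.msi/ — violates constraint (c): syllable 2 onset /ms/: /m/ (nasal, 3) → /s/ (fricative, 2) does not rise → ill-formed
No form is well-formed → 0.

0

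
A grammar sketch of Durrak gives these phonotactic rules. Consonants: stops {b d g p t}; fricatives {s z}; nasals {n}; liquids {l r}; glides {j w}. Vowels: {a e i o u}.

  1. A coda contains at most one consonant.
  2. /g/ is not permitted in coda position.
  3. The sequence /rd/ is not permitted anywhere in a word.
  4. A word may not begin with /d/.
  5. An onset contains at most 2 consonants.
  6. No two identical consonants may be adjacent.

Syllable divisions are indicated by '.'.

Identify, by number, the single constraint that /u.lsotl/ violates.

/u.lsotl/: syllable 2 coda /tl/ has 2 consonants (> 1).
This is a violation of constraint 1: "A coda contains at most one consonant."
The remaining constraints (2, 3, 4, 5, 6) are satisfied.

1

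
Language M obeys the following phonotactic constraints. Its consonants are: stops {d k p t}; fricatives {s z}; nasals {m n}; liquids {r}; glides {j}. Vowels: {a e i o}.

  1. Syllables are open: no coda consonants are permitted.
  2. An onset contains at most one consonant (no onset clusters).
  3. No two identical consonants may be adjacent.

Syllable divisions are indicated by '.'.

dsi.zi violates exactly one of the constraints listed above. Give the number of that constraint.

dsi.zi: syllable 1 onset /ds/ has 2 consonants (> 1).
This is a violation of constraint 2: "An onset contains at most one consonant (no onset clusters)."
The remaining constraints (1, 3) are satisfied.

2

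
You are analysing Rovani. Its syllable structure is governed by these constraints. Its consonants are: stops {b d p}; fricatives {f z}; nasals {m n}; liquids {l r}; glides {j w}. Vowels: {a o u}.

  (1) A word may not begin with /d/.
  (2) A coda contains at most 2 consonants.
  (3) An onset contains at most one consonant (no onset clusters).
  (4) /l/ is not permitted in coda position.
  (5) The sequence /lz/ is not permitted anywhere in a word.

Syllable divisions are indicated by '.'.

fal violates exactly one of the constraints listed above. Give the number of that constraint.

fal: syllable 1 coda contains /l/.
This is a violation of constraint 4: "/l/ is not permitted in coda position."
The remaining constraints (1, 2, 3, 5) are satisfied.

4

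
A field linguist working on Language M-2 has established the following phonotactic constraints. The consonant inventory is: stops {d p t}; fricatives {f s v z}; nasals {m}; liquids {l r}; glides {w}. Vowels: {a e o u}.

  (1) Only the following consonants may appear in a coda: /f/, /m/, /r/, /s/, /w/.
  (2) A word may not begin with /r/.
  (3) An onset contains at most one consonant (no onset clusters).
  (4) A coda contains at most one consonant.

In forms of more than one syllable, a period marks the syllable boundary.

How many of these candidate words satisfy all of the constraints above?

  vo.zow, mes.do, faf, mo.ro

4

vo.zow — σ1 onset /v/, coda /∅/ ok; σ2 onset /z/, coda /w/ ok → phonotactically legal
mes.do — σ1 onset /m/, coda /s/ ok; σ2 onset /d/, coda /∅/ ok → phonotactically legal
faf — σ1 onset /f/, coda /f/ ok → phonotactically legal
mo.ro — σ1 onset /m/, coda /∅/ ok; σ2 onset /r/, coda /∅/ ok → phonotactically legal
Phonotactically legal: vo.zow, mes.do, faf, mo.ro → 4.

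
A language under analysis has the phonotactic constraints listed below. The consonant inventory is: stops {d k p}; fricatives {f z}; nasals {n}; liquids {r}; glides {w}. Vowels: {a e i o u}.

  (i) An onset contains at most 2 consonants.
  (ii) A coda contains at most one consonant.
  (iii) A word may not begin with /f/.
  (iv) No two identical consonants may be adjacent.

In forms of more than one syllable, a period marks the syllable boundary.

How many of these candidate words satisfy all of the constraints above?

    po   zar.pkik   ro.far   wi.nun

4

po — σ1 onset /p/, coda /∅/ ok → phonotactically legal
zar.pkik — σ1 onset /z/, coda /r/ ok; σ2 onset /pk/ (2C), coda /k/ ok → phonotactically legal
ro.far — σ1 onset /r/, coda /∅/ ok; σ2 onset /f/, coda /r/ ok → phonotactically legal
wi.nun — σ1 onset /w/, coda /∅/ ok; σ2 onset /n/, coda /n/ ok → phonotactically legal
Phonotactically legal: po, zar.pkik, ro.far, wi.nun → 4.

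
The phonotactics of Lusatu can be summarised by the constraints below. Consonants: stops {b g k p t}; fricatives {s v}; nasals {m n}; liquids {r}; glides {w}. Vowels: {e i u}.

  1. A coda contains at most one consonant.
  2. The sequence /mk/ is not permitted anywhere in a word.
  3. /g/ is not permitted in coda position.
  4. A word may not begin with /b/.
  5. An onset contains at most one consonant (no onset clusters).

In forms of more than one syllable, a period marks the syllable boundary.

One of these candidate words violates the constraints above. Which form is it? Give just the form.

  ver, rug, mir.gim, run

ver — σ1 onset /v/, coda /r/ ok → well-formed
rug — violates constraint 3: syllable 1 coda contains /g/ → ill-formed
mir.gim — σ1 onset /m/, coda /r/ ok; σ2 onset /g/, coda /m/ ok → well-formed
run — σ1 onset /r/, coda /n/ ok → well-formed

rug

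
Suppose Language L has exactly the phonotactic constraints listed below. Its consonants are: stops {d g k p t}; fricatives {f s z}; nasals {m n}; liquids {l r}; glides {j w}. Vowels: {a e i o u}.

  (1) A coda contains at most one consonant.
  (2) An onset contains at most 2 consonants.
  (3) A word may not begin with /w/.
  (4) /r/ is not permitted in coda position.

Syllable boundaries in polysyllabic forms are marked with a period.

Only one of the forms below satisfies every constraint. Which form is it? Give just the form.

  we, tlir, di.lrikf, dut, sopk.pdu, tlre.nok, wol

we — violates constraint 3: word begins with /w/ → not permitted
tlir — violates constraint 4: syllable 1 coda contains /r/ → not permitted
di.lrikf — violates constraint 1: syllable 2 coda /kf/ has 2 consonants (> 1) → not permitted
dut — σ1 onset /d/, coda /t/ ok → permitted
sopk.pdu — violates constraint 1: syllable 1 coda /pk/ has 2 consonants (> 1) → not permitted
tlre.nok — violates constraint 2: syllable 1 onset /tlr/ has 3 consonants (> 2) → not permitted
wol — violates constraint 3: word begins with /w/ → not permitted

dut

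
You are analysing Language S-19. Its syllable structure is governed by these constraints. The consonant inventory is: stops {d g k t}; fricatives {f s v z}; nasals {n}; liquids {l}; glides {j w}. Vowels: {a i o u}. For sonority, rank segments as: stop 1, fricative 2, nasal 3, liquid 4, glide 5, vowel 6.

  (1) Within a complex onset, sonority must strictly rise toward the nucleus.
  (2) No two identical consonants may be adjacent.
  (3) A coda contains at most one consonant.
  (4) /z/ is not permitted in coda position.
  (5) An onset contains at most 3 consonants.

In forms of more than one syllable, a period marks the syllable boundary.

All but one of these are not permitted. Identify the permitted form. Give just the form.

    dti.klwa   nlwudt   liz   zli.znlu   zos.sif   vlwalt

dti.klwa — violates constraint 1: syllable 1 onset /dt/: /d/ (stop, 1) → /t/ (stop, 1) does not rise → not permitted
nlwudt — violates constraint 3: syllable 1 coda /dt/ has 2 consonants (> 1) → not permitted
liz — violates constraint 4: syllable 1 coda contains /z/ → not permitted
zli.znlu — σ1 onset /zl/ (2→4 rises), coda /∅/ ok; σ2 onset /znl/ (2→3→4 rises), coda /∅/ ok → permitted
zos.sif — violates constraint 2: adjacent identical consonants /ss/ → not permitted
vlwalt — violates constraint 3: syllable 1 coda /lt/ has 2 consonants (> 1) → not permitted

zli.znlu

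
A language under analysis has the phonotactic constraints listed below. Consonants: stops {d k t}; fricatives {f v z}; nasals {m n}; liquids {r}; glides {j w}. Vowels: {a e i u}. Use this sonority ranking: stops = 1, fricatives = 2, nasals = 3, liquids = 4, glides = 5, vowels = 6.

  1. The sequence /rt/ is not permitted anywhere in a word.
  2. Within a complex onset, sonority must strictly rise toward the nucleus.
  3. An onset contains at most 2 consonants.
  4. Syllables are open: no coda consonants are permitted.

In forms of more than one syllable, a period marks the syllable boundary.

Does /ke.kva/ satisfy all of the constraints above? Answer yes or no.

yes

/ke.kva/ — σ1 onset /k/, coda /∅/ ok; σ2 onset /kv/ (1→2 rises), coda /∅/ ok → permitted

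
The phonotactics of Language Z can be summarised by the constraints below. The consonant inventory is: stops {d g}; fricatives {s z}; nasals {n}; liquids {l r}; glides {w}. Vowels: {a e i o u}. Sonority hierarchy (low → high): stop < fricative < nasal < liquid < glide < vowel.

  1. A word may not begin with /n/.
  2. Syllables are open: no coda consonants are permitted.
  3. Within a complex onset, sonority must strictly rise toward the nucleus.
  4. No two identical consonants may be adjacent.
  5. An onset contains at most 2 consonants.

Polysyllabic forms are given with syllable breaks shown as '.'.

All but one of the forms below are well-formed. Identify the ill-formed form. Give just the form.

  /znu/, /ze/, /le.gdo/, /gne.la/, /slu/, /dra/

/le.gdo/

/znu/ — σ1 onset /zn/ (2→3 rises), coda /∅/ ok → well-formed
/ze/ — σ1 onset /z/, coda /∅/ ok → well-formed
/le.gdo/ — violates constraint 3: syllable 2 onset /gd/: /g/ (stop, 1) → /d/ (stop, 1) does not rise → ill-formed
/gne.la/ — σ1 onset /gn/ (1→3 rises), coda /∅/ ok; σ2 onset /l/, coda /∅/ ok → well-formed
/slu/ — σ1 onset /sl/ (2→4 rises), coda /∅/ ok → well-formed
/dra/ — σ1 onset /dr/ (1→4 rises), coda /∅/ ok → well-formed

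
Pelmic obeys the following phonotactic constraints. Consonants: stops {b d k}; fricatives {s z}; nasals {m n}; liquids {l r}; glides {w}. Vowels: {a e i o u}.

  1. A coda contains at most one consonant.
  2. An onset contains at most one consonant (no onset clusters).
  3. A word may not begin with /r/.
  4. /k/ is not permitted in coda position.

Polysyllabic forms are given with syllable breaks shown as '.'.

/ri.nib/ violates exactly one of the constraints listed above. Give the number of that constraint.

3

/ri.nib/: word begins with /r/.
This is a violation of constraint 3: "A word may not begin with /r/."
The remaining constraints (1, 2, 4) are satisfied.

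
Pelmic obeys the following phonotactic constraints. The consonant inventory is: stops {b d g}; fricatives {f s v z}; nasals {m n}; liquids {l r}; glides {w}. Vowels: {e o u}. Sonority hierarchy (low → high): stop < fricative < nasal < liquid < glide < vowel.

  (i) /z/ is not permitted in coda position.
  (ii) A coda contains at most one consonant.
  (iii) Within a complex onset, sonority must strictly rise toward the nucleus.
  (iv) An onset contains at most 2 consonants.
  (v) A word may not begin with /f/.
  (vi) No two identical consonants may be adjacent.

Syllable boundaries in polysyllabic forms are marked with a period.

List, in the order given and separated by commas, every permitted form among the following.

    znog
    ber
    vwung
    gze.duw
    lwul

znog — σ1 onset /zn/ (2→3 rises), coda /g/ ok → permitted
ber — σ1 onset /b/, coda /r/ ok → permitted
vwung — violates constraint (ii): syllable 1 coda /ng/ has 2 consonants (> 1) → not permitted
gze.duw — σ1 onset /gz/ (1→2 rises), coda /∅/ ok; σ2 onset /d/, coda /w/ ok → permitted
lwul — σ1 onset /lw/ (4→5 rises), coda /l/ ok → permitted

znog, ber, gze.duw, lwul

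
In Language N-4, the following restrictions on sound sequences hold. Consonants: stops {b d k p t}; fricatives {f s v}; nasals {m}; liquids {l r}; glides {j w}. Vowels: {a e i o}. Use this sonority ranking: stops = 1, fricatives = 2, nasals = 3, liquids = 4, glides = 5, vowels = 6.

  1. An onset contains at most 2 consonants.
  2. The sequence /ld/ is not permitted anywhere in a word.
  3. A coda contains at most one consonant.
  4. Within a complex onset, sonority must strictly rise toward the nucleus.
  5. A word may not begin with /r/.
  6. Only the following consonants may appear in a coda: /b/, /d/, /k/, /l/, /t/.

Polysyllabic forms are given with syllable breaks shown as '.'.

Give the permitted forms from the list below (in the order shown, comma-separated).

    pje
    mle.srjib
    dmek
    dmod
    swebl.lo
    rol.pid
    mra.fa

pje, dmek, dmod, mra.fa

pje — σ1 onset /pj/ (1→5 rises), coda /∅/ ok → permitted
mle.srjib — violates constraint 1: syllable 2 onset /srj/ has 3 consonants (> 2) → not permitted
dmek — σ1 onset /dm/ (1→3 rises), coda /k/ ok → permitted
dmod — σ1 onset /dm/ (1→3 rises), coda /d/ ok → permitted
swebl.lo — violates constraint 3: syllable 1 coda /bl/ has 2 consonants (> 1) → not permitted
rol.pid — violates constraint 5: word begins with /r/ → not permitted
mra.fa — σ1 onset /mr/ (3→4 rises), coda /∅/ ok; σ2 onset /f/, coda /∅/ ok → permitted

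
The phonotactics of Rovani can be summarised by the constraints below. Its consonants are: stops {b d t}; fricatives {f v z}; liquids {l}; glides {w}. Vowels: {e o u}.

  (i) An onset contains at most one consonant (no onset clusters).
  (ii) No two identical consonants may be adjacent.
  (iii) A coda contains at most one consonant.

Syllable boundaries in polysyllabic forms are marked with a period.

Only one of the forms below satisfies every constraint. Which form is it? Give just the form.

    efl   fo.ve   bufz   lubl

efl — violates constraint (iii): syllable 1 coda /fl/ has 2 consonants (> 1) → illicit
fo.ve — σ1 onset /f/, coda /∅/ ok; σ2 onset /v/, coda /∅/ ok → licit
bufz — violates constraint (iii): syllable 1 coda /fz/ has 2 consonants (> 1) → illicit
lubl — violates constraint (iii): syllable 1 coda /bl/ has 2 consonants (> 1) → illicit

fo.ve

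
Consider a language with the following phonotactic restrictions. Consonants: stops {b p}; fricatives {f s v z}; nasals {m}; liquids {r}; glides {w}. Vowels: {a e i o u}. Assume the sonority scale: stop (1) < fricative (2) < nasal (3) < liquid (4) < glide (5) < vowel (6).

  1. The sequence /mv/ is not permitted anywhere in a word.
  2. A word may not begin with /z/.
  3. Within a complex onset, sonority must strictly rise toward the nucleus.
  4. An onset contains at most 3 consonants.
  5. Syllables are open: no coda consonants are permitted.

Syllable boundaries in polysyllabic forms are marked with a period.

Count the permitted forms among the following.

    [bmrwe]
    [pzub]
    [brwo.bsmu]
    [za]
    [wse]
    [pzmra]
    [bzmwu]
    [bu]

2

[bmrwe] — violates constraint 4: syllable 1 onset /bmrw/ has 4 consonants (> 3) → not permitted
[pzub] — violates constraint 5: syllable 1 coda /b/ has 1 consonant (> 0) → not permitted
[brwo.bsmu] — σ1 onset /brw/ (1→4→5 rises), coda /∅/ ok; σ2 onset /bsm/ (1→2→3 rises), coda /∅/ ok → permitted
[za] — violates constraint 2: word begins with /z/ → not permitted
[wse] — violates constraint 3: syllable 1 onset /ws/: /w/ (glide, 5) → /s/ (fricative, 2) does not rise → not permitted
[pzmra] — violates constraint 4: syllable 1 onset /pzmr/ has 4 consonants (> 3) → not permitted
[bzmwu] — violates constraint 4: syllable 1 onset /bzmw/ has 4 consonants (> 3) → not permitted
[bu] — σ1 onset /b/, coda /∅/ ok → permitted
Permitted: [brwo.bsmu], [bu] → 2.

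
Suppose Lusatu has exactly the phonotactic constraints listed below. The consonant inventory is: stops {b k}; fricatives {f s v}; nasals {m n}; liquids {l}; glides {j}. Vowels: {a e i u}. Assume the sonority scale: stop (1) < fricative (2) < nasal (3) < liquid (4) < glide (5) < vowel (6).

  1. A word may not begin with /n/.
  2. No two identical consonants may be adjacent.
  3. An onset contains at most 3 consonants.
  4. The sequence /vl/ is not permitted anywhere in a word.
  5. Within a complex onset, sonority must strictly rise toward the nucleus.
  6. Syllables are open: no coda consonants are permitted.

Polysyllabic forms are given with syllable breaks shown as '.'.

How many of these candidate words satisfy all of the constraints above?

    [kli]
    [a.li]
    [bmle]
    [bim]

[kli] — σ1 onset /kl/ (1→4 rises), coda /∅/ ok → well-formed
[a.li] — σ1 onset /∅/, coda /∅/ ok; σ2 onset /l/, coda /∅/ ok → well-formed
[bmle] — σ1 onset /bml/ (1→3→4 rises), coda /∅/ ok → well-formed
[bim] — violates constraint 6: syllable 1 coda /m/ has 1 consonant (> 0) → ill-formed
Well-formed: [kli], [a.li], [bmle] → 3.

3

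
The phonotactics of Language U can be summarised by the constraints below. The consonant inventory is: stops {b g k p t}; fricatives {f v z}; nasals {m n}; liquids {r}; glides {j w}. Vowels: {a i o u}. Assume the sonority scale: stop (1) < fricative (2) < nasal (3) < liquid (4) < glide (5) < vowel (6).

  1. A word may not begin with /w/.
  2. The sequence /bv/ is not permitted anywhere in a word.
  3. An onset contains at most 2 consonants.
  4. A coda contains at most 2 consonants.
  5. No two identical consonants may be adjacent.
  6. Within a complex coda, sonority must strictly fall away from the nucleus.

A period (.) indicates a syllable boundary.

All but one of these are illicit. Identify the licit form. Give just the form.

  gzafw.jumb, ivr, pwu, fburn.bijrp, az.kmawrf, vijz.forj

pwu

gzafw.jumb — violates constraint 6: syllable 1 coda /fw/: /f/ (fricative, 2) → /w/ (glide, 5) does not fall → illicit
ivr — violates constraint 6: syllable 1 coda /vr/: /v/ (fricative, 2) → /r/ (liquid, 4) does not fall → illicit
pwu — σ1 onset /pw/ (2C), coda /∅/ ok → licit
fburn.bijrp — violates constraint 4: syllable 2 coda /jrp/ has 3 consonants (> 2) → illicit
az.kmawrf — violates constraint 4: syllable 2 coda /wrf/ has 3 consonants (> 2) → illicit
vijz.forj — violates constraint 6: syllable 2 coda /rj/: /r/ (liquid, 4) → /j/ (glide, 5) does not fall → illicit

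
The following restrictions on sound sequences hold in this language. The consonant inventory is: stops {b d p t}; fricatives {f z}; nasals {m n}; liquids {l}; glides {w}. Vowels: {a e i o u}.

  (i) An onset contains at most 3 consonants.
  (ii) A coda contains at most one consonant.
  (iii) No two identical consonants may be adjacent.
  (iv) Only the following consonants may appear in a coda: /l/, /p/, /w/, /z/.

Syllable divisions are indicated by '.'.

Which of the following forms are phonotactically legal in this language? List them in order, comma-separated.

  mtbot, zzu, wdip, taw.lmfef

mtbot — violates constraint (iv): syllable 1 coda contains /t/, which is not a licensed coda consonant → phonotactically illegal
zzu — violates constraint (iii): adjacent identical consonants /zz/ → phonotactically illegal
wdip — σ1 onset /wd/ (2C), coda /p/ ok → phonotactically legal
taw.lmfef — violates constraint (iv): syllable 2 coda contains /f/, which is not a licensed coda consonant → phonotactically illegal

wdip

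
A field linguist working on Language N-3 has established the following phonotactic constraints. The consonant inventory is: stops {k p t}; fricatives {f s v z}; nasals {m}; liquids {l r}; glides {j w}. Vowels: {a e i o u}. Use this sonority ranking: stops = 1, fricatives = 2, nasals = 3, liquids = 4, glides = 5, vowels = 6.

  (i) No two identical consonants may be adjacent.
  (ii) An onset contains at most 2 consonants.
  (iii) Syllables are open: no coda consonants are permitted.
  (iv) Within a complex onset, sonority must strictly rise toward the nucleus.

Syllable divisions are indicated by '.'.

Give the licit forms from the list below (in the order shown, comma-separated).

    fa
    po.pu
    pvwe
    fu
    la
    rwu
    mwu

fa — σ1 onset /f/, coda /∅/ ok → licit
po.pu — σ1 onset /p/, coda /∅/ ok; σ2 onset /p/, coda /∅/ ok → licit
pvwe — violates constraint (ii): syllable 1 onset /pvw/ has 3 consonants (> 2) → illicit
fu — σ1 onset /f/, coda /∅/ ok → licit
la — σ1 onset /l/, coda /∅/ ok → licit
rwu — σ1 onset /rw/ (4→5 rises), coda /∅/ ok → licit
mwu — σ1 onset /mw/ (3→5 rises), coda /∅/ ok → licit

fa, po.pu, fu, la, rwu, mwu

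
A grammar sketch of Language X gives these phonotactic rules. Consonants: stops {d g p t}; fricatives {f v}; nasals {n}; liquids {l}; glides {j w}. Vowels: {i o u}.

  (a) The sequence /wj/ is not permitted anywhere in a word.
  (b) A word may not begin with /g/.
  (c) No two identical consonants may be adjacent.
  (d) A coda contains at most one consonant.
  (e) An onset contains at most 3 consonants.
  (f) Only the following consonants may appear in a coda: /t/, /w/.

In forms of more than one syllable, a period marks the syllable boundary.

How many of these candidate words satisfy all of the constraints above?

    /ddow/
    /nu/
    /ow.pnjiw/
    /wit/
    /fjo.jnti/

4

/ddow/ — violates constraint (c): adjacent identical consonants /dd/ → not permitted
/nu/ — σ1 onset /n/, coda /∅/ ok → permitted
/ow.pnjiw/ — σ1 onset /∅/, coda /w/ ok; σ2 onset /pnj/ (3C), coda /w/ ok → permitted
/wit/ — σ1 onset /w/, coda /t/ ok → permitted
/fjo.jnti/ — σ1 onset /fj/ (2C), coda /∅/ ok; σ2 onset /jnt/ (3C), coda /∅/ ok → permitted
Permitted: /nu/, /ow.pnjiw/, /wit/, /fjo.jnti/ → 4.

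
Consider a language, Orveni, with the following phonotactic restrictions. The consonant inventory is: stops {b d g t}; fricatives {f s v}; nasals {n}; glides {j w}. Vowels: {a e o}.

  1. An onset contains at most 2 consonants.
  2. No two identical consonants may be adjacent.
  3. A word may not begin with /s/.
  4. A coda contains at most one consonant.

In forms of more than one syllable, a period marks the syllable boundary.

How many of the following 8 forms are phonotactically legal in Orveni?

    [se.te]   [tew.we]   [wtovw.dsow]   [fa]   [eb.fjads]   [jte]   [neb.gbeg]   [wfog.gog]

[se.te] — violates constraint 3: word begins with /s/ → phonotactically illegal
[tew.we] — violates constraint 2: adjacent identical consonants /ww/ → phonotactically illegal
[wtovw.dsow] — violates constraint 4: syllable 1 coda /vw/ has 2 consonants (> 1) → phonotactically illegal
[fa] — σ1 onset /f/, coda /∅/ ok → phonotactically legal
[eb.fjads] — violates constraint 4: syllable 2 coda /ds/ has 2 consonants (> 1) → phonotactically illegal
[jte] — σ1 onset /jt/ (2C), coda /∅/ ok → phonotactically legal
[neb.gbeg] — σ1 onset /n/, coda /b/ ok; σ2 onset /gb/ (2C), coda /g/ ok → phonotactically legal
[wfog.gog] — violates constraint 2: adjacent identical consonants /gg/ → phonotactically illegal
Phonotactically legal: [fa], [jte], [neb.gbeg] → 3.

3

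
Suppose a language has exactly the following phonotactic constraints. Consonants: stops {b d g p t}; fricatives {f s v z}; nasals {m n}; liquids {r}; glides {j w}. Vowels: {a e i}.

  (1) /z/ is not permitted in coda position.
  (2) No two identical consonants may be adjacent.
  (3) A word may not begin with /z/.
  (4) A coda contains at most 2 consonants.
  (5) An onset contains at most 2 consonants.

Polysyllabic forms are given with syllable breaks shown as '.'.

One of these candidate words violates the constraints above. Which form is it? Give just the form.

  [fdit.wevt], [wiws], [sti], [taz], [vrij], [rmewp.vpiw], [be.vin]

[taz]

[fdit.wevt] — σ1 onset /fd/ (2C), coda /t/ ok; σ2 onset /w/, coda /vt/ (2C) ok → permitted
[wiws] — σ1 onset /w/, coda /ws/ (2C) ok → permitted
[sti] — σ1 onset /st/ (2C), coda /∅/ ok → permitted
[taz] — violates constraint 1: syllable 1 coda contains /z/ → not permitted
[vrij] — σ1 onset /vr/ (2C), coda /j/ ok → permitted
[rmewp.vpiw] — σ1 onset /rm/ (2C), coda /wp/ (2C) ok; σ2 onset /vp/ (2C), coda /w/ ok → permitted
[be.vin] — σ1 onset /b/, coda /∅/ ok; σ2 onset /v/, coda /n/ ok → permitted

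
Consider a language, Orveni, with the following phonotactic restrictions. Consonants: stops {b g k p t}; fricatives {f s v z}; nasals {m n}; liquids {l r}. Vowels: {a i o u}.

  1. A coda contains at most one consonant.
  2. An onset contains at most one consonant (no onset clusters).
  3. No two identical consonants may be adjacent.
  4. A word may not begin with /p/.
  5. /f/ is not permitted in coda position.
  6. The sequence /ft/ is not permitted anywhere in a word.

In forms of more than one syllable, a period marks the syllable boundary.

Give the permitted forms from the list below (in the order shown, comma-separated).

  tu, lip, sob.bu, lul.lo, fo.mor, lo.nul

tu, lip, fo.mor, lo.nul

tu — σ1 onset /t/, coda /∅/ ok → permitted
lip — σ1 onset /l/, coda /p/ ok → permitted
sob.bu — violates constraint 3: adjacent identical consonants /bb/ → not permitted
lul.lo — violates constraint 3: adjacent identical consonants /ll/ → not permitted
fo.mor — σ1 onset /f/, coda /∅/ ok; σ2 onset /m/, coda /r/ ok → permitted
lo.nul — σ1 onset /l/, coda /∅/ ok; σ2 onset /n/, coda /l/ ok → permitted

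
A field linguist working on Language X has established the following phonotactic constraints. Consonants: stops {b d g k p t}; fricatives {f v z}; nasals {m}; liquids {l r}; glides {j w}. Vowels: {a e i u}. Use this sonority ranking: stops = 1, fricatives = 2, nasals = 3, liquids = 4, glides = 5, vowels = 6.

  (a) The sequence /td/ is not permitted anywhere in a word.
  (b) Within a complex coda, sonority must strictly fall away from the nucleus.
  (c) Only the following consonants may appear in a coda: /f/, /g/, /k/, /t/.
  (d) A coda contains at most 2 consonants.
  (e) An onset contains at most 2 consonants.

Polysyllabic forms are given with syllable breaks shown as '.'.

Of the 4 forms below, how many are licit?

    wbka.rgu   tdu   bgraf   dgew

0

wbka.rgu — violates constraint (e): syllable 1 onset /wbk/ has 3 consonants (> 2) → illicit
tdu — violates constraint (a): contains banned sequence /td/ → illicit
bgraf — violates constraint (e): syllable 1 onset /bgr/ has 3 consonants (> 2) → illicit
dgew — violates constraint (c): syllable 1 coda contains /w/, which is not a licensed coda consonant → illicit
No form is licit → 0.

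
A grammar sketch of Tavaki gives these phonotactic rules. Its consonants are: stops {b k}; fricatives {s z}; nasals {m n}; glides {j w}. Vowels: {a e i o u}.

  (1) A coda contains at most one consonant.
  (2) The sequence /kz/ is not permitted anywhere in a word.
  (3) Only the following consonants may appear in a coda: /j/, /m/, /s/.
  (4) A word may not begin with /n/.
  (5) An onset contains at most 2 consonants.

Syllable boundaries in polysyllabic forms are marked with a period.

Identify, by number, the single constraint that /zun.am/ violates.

3

/zun.am/: syllable 1 coda contains /n/, which is not a licensed coda consonant.
This is a violation of constraint 3: "Only the following consonants may appear in a coda: /j/, /m/, /s/."
The remaining constraints (1, 2, 4, 5) are satisfied.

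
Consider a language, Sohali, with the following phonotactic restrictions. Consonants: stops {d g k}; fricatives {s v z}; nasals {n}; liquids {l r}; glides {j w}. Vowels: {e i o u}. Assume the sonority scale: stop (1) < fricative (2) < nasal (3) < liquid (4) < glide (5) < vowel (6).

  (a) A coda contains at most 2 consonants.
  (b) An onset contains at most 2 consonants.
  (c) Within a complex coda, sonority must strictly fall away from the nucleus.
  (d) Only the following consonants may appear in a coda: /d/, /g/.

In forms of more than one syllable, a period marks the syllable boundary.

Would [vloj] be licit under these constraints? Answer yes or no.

no

[vloj] — violates constraint (d): syllable 1 coda contains /j/, which is not a licensed coda consonant → illicit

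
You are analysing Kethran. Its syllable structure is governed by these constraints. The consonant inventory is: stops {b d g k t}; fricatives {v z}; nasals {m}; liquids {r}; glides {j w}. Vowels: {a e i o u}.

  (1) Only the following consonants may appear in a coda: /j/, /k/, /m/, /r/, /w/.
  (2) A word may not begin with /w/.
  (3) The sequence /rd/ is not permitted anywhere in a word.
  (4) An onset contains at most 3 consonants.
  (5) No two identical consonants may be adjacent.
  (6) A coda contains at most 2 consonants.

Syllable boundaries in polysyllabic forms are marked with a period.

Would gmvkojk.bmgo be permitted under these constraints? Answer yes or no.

gmvkojk.bmgo — violates constraint 4: syllable 1 onset /gmvk/ has 4 consonants (> 3) → not permitted

no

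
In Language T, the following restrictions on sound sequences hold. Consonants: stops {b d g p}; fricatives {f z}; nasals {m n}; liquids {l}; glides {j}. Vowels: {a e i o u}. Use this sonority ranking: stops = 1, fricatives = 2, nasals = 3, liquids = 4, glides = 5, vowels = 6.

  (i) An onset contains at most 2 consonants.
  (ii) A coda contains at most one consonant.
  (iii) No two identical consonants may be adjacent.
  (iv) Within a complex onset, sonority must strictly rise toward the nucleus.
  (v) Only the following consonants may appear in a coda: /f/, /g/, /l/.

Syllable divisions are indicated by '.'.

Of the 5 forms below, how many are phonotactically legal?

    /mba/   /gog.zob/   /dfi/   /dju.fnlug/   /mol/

/mba/ — violates constraint (iv): syllable 1 onset /mb/: /m/ (nasal, 3) → /b/ (stop, 1) does not rise → phonotactically illegal
/gog.zob/ — violates constraint (v): syllable 2 coda contains /b/, which is not a licensed coda consonant → phonotactically illegal
/dfi/ — σ1 onset /df/ (1→2 rises), coda /∅/ ok → phonotactically legal
/dju.fnlug/ — violates constraint (i): syllable 2 onset /fnl/ has 3 consonants (> 2) → phonotactically illegal
/mol/ — σ1 onset /m/, coda /l/ ok → phonotactically legal
Phonotactically legal: /dfi/, /mol/ → 2.

2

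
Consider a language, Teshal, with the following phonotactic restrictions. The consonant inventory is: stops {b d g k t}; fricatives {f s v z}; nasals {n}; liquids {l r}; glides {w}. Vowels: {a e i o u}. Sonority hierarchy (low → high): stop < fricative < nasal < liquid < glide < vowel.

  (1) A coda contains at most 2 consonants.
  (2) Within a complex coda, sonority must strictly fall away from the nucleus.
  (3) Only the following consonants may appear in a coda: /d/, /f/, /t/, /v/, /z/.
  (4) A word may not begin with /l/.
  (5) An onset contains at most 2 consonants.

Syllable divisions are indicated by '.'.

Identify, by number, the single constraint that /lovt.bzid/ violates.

4

/lovt.bzid/: word begins with /l/.
This is a violation of constraint 4: "A word may not begin with /l/."
The remaining constraints (1, 2, 3, 5) are satisfied.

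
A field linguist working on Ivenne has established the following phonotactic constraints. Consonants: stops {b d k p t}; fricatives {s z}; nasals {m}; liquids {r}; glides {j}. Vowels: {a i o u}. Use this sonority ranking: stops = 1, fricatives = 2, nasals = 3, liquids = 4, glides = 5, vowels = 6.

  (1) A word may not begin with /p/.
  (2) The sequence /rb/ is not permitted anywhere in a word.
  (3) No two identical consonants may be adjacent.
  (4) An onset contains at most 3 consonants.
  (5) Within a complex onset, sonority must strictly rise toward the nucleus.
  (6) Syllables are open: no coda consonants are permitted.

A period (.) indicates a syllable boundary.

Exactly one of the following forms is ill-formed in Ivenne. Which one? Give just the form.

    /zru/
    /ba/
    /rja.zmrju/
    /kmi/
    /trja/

/rja.zmrju/

/zru/ — σ1 onset /zr/ (2→4 rises), coda /∅/ ok → well-formed
/ba/ — σ1 onset /b/, coda /∅/ ok → well-formed
/rja.zmrju/ — violates constraint 4: syllable 2 onset /zmrj/ has 4 consonants (> 3) → ill-formed
/kmi/ — σ1 onset /km/ (1→3 rises), coda /∅/ ok → well-formed
/trja/ — σ1 onset /trj/ (1→4→5 rises), coda /∅/ ok → well-formed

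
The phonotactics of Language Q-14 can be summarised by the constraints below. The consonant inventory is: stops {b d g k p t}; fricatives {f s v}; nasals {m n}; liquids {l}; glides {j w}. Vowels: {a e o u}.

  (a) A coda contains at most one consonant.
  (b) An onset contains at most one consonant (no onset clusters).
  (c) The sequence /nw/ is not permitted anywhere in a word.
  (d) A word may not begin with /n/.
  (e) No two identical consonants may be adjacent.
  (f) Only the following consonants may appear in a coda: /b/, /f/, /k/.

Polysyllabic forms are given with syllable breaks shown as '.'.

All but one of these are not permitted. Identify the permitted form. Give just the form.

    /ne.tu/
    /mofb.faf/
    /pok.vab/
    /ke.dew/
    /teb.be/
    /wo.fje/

/ne.tu/ — violates constraint (d): word begins with /n/ → not permitted
/mofb.faf/ — violates constraint (a): syllable 1 coda /fb/ has 2 consonants (> 1) → not permitted
/pok.vab/ — σ1 onset /p/, coda /k/ ok; σ2 onset /v/, coda /b/ ok → permitted
/ke.dew/ — violates constraint (f): syllable 2 coda contains /w/, which is not a licensed coda consonant → not permitted
/teb.be/ — violates constraint (e): adjacent identical consonants /bb/ → not permitted
/wo.fje/ — violates constraint (b): syllable 2 onset /fj/ has 2 consonants (> 1) → not permitted

/pok.vab/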